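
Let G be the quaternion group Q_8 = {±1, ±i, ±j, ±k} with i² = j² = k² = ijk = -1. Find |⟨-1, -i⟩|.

4

|⟨-1⟩| = 2 and |⟨-i⟩| = 4, so |H| is a multiple of lcm(2, 4) = 4 and divides |G| = 8.
Closing under the operation: H = {1, -1, i, -i}, so |H| = 4.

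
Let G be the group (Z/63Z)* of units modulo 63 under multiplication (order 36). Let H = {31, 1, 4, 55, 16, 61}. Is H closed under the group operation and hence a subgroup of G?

Yes

|H| = 6 divides |G| = 36, consistent with Lagrange.
H contains the identity, every element's inverse is in H, and H is closed under ·: it is a subgroup.
In fact H = ⟨61⟩.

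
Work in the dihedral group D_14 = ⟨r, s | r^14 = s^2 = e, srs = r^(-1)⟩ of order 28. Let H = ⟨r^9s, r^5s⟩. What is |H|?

14

|⟨r^9s⟩| = 2 and |⟨r^5s⟩| = 2, so |H| is a multiple of lcm(2, 2) = 2 and divides |G| = 28.
Closing under the operation: H = {e, r^2, r^4, r^6, r^8, r^10, r^12, rs, r^3s, r^5s, r^7s, r^9s, r^11s, r^13s}, so |H| = 14.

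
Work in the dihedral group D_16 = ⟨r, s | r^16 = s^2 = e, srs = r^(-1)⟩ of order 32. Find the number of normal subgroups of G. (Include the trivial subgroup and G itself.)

G has 36 subgroups. Checking conjugation-invariance by order — order 1: 1/1 normal; order 2: 1/17 normal; order 4: 1/9 normal; order 8: 1/5 normal; order 16: 3/3 normal; order 32: 1/1 normal.
Total normal subgroups: 8.

8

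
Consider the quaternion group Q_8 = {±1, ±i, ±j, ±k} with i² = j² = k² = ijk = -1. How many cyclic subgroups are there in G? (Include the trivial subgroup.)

A cyclic subgroup of order d is generated by each of its φ(d) elements of order d, so the cyclic subgroups of order d number (#elements of order d)/φ(d).
Cyclic subgroups by order — order 1: 1; order 2: 1; order 4: 3.
Total: 5.

5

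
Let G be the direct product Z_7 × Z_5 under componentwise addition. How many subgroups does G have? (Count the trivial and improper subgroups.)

|G| = 35, so by Lagrange every subgroup order divides 35. Divisors: 1, 5, 7, 35.
Subgroups by order — order 1: 1; order 5: 1; order 7: 1; order 35: 1.
Total: 1 + 1 + 1 + 1 = 4.

4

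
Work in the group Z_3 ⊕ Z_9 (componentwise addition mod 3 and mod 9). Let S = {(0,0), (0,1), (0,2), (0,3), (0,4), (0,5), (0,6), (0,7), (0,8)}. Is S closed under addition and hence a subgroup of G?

Yes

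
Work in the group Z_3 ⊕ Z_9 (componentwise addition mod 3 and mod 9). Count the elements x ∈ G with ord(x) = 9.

An element (a,b) has order lcm(ord(a), ord(b)); count pairs with lcm equal to 9.
Enumerating gives 18 such elements.

18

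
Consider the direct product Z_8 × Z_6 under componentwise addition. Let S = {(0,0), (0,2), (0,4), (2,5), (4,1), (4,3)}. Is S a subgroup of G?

No

(2,5) ∈ S but its inverse (6,1) ∉ S, so S is not a subgroup.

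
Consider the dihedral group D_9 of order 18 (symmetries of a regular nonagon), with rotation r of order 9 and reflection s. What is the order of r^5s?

2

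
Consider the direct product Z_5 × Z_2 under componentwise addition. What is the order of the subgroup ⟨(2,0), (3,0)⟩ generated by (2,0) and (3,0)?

5

|⟨(2,0)⟩| = 5 and |⟨(3,0)⟩| = 5, so |H| is a multiple of lcm(5, 5) = 5 and divides |G| = 10.
Closing under the operation: H = {(0,0), (1,0), (2,0), (3,0), (4,0)}, so |H| = 5.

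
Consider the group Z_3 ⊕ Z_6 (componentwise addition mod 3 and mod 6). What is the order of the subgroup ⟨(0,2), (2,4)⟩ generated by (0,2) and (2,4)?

|⟨(0,2)⟩| = 3 and |⟨(2,4)⟩| = 3, so |H| is a multiple of lcm(3, 3) = 3 and divides |G| = 18.
Closing under the operation: H = {(0,0), (0,2), (0,4), (1,0), (1,2), (1,4), (2,0), (2,2), (2,4)}, so |H| = 9.

9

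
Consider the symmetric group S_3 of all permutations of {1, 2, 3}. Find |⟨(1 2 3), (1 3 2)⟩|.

3

|⟨(1 2 3)⟩| = 3 and |⟨(1 3 2)⟩| = 3, so |H| is a multiple of lcm(3, 3) = 3 and divides |G| = 6.
Closing under the operation: H = {e, (1 2 3), (1 3 2)}, so |H| = 3.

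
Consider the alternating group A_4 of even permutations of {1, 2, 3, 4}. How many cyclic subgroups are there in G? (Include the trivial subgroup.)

8

Each element a generates a cyclic subgroup ⟨a⟩; distinct elements may generate the same one (a cyclic group of order d has φ(d) generators).
Cyclic subgroups by order — order 1: 1; order 2: 3; order 3: 4.
Total: 8.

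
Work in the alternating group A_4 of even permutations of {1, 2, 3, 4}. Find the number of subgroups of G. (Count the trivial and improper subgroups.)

|G| = 12, so by Lagrange every subgroup order divides 12. Divisors: 1, 2, 3, 4, 6, 12.
Subgroups by order — order 1: 1; order 2: 3; order 3: 4; order 4: 1; order 6: 0; order 12: 1.
Total: 1 + 3 + 4 + 1 + 0 + 1 = 10.

10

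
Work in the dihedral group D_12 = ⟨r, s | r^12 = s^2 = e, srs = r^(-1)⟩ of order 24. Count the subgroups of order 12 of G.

3

|G| = 24 and 12 | 24, so subgroups of order 12 are possible by Lagrange.
The subgroups of order 12 are: {e, r, r^2, r^3, r^4, r^5, r^6, r^7, r^8, r^9, r^10, r^11}; {e, r^2, r^4, r^6, r^8, r^10, s, r^2s, r^4s, r^6s, r^8s, r^10s}; {e, r^2, r^4, r^6, r^8, r^10, rs, r^3s, r^5s, r^7s, r^9s, r^11s}.
So G has 3 subgroups of order 12.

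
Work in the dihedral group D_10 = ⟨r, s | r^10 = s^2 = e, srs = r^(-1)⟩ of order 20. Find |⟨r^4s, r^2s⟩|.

|⟨r^4s⟩| = 2 and |⟨r^2s⟩| = 2, so |H| is a multiple of lcm(2, 2) = 2 and divides |G| = 20.
Closing under the operation: H = {e, r^2, r^4, r^6, r^8, s, r^2s, r^4s, r^6s, r^8s}, so |H| = 10.

10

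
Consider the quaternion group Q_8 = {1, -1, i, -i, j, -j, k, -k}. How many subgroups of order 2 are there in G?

1

|G| = 8 and 2 | 8, so subgroups of order 2 are possible by Lagrange.
The subgroups of order 2 are: {1, -1}.
So G has 1 subgroup of order 2.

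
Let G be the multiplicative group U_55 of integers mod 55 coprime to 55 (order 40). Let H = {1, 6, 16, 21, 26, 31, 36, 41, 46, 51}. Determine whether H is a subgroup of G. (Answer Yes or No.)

|H| = 10 divides |G| = 40, consistent with Lagrange.
H contains the identity, every element's inverse is in H, and H is closed under ·: it is a subgroup.
In fact H = ⟨6⟩.

Yes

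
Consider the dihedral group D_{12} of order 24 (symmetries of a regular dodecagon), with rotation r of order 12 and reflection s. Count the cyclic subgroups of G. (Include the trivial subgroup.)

A cyclic subgroup of order d is generated by each of its φ(d) elements of order d, so the cyclic subgroups of order d number (#elements of order d)/φ(d).
Cyclic subgroups by order — order 1: 1; order 2: 13; order 3: 1; order 4: 1; order 6: 1; order 12: 1.
Total: 18.

18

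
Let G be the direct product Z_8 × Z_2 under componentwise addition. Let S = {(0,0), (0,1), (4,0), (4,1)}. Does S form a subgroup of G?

Yes

|S| = 4 divides |G| = 16, consistent with Lagrange.
S contains the identity, every element's inverse is in S, and S is closed under +: it is a subgroup.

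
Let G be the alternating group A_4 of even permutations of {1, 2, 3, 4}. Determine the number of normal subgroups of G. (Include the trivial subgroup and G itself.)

G has 10 subgroups. Checking conjugation-invariance by order — order 1: 1/1 normal; order 2: 0/3 normal; order 3: 0/4 normal; order 4: 1/1 normal; order 12: 1/1 normal.
Total normal subgroups: 3.

3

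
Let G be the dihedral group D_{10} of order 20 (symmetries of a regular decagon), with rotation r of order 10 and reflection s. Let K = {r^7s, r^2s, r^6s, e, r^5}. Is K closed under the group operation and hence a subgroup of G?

No

Closure fails: r^5 · r^6s = rs ∉ K. So K is not a subgroup.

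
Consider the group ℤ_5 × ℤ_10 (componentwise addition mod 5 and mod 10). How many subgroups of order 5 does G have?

|G| = 50 and 5 | 50, so subgroups of order 5 are possible by Lagrange.
The subgroups of order 5 are: {(0,0), (0,2), (0,4), (0,6), (0,8)}; {(0,0), (1,0), (2,0), (3,0), (4,0)}; {(0,0), (1,2), (2,4), (3,6), (4,8)}; {(0,0), (1,4), (2,8), (3,2), (4,6)}; … (6 in all).
So G has 6 subgroups of order 5.

6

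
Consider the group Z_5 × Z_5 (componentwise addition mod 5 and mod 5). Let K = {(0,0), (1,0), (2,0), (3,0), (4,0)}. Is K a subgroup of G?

Yes

|K| = 5 divides |G| = 25, consistent with Lagrange.
K contains the identity, every element's inverse is in K, and K is closed under +: it is a subgroup.
In fact K = ⟨(4,0)⟩.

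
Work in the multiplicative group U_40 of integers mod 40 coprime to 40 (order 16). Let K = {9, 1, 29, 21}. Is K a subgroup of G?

|K| = 4 divides |G| = 16, consistent with Lagrange.
K contains the identity, every element's inverse is in K, and K is closed under ·: it is a subgroup.

Yes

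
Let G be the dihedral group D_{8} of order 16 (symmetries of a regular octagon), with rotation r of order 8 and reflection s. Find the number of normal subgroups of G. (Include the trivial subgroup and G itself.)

7

G has 19 subgroups. Checking conjugation-invariance by order — order 1: 1/1 normal; order 2: 1/9 normal; order 4: 1/5 normal; order 8: 3/3 normal; order 16: 1/1 normal.
Total normal subgroups: 7.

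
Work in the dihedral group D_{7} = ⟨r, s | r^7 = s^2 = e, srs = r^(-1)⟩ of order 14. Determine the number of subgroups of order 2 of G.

7

|G| = 14 and 2 | 14, so subgroups of order 2 are possible by Lagrange.
The subgroups of order 2 are: {e, r^2s}; {e, r^3s}; {e, r^4s}; {e, r^5s}; … (7 in all).
So G has 7 subgroups of order 2.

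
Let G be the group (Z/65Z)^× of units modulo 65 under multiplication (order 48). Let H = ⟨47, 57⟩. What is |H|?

8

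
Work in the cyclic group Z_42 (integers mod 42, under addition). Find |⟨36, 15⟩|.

14

|⟨36⟩| = 7 and |⟨15⟩| = 14, so |H| is a multiple of lcm(7, 14) = 14 and divides |G| = 42.
Closing under the operation: H = {0, 3, 6, 9, 12, 15, 18, 21, 24, 27, 30, 33, 36, 39}, so |H| = 14.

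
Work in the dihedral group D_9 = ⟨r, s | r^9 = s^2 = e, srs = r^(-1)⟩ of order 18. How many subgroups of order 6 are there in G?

3

|G| = 18 and 6 | 18, so subgroups of order 6 are possible by Lagrange.
The subgroups of order 6 are: {e, r^3, r^6, r^2s, r^5s, r^8s}; {e, r^3, r^6, s, r^3s, r^6s}; {e, r^3, r^6, rs, r^4s, r^7s}.
So G has 3 subgroups of order 6.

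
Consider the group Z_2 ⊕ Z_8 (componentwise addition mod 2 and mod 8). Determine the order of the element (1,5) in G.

The order of (1,5) in Z_2 × Z_8 is lcm(ord(1) in Z_2, ord(5) in Z_8).
ord(1) = 2 and ord(5) = 8, so |⟨(1,5)⟩| = lcm(2, 8) = 8.

8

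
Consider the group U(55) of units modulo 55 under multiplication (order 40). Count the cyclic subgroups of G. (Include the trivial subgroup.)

12

Group the elements of G by the cyclic subgroup they generate; each cyclic subgroup of order d accounts for φ(d) elements.
Cyclic subgroups by order — order 1: 1; order 2: 3; order 4: 2; order 5: 1; order 10: 3; order 20: 2.
Total: 12.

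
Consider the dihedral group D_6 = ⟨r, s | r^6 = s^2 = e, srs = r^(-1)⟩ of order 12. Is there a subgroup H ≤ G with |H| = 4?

Yes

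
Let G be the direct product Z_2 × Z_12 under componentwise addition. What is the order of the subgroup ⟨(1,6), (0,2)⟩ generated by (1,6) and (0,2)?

12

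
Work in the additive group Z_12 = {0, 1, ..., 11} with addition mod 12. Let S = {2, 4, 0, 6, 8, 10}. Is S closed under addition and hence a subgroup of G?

Yes

|S| = 6 divides |G| = 12, consistent with Lagrange.
S contains the identity, every element's inverse is in S, and S is closed under +: it is a subgroup.
In fact S = ⟨2⟩.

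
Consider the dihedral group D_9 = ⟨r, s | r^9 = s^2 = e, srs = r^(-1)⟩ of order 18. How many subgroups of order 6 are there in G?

|G| = 18 and 6 | 18, so subgroups of order 6 are possible by Lagrange.
The subgroups of order 6 are: {e, r^3, r^6, r^2s, r^5s, r^8s}; {e, r^3, r^6, s, r^3s, r^6s}; {e, r^3, r^6, rs, r^4s, r^7s}.
So G has 3 subgroups of order 6.

3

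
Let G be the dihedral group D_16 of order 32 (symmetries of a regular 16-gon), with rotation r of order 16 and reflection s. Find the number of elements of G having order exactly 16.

8

The elements of order 16 are: r, r^3, r^5, r^7, r^9, r^11, r^13, r^15.
That's 8.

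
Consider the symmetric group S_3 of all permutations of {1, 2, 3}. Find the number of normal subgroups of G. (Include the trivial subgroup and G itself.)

3

G has 6 subgroups. Checking conjugation-invariance by order — order 1: 1/1 normal; order 2: 0/3 normal; order 3: 1/1 normal; order 6: 1/1 normal.
Total normal subgroups: 3.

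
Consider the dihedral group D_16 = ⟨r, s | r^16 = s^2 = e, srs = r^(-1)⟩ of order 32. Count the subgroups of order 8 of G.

5

|G| = 32 and 8 | 32, so subgroups of order 8 are possible by Lagrange.
The subgroups of order 8 are: {e, r^2, r^4, r^6, r^8, r^10, r^12, r^14}; {e, r^4, r^8, r^12, r^2s, r^6s, r^10s, r^14s}; {e, r^4, r^8, r^12, r^3s, r^7s, r^11s, r^15s}; {e, r^4, r^8, r^12, s, r^4s, r^8s, r^12s}; … (5 in all).
So G has 5 subgroups of order 8.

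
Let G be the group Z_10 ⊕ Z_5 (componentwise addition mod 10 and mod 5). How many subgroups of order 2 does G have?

1

|G| = 50 and 2 | 50, so subgroups of order 2 are possible by Lagrange.
The subgroups of order 2 are: {(0,0), (5,0)}.
So G has 1 subgroup of order 2.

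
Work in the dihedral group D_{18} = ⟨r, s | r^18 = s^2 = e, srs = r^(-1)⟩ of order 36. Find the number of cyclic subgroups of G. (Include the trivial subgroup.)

24

Group the elements of G by the cyclic subgroup they generate; each cyclic subgroup of order d accounts for φ(d) elements.
Cyclic subgroups by order — order 1: 1; order 2: 19; order 3: 1; order 6: 1; order 9: 1; order 18: 1.
Total: 24.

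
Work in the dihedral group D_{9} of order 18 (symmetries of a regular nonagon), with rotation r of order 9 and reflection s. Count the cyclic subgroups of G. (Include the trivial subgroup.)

12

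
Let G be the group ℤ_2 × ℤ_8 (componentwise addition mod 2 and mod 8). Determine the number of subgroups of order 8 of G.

3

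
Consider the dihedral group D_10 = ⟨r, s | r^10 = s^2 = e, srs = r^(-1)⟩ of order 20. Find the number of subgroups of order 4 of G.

5

|G| = 20 and 4 | 20, so subgroups of order 4 are possible by Lagrange.
The subgroups of order 4 are: {e, r^5, r^2s, r^7s}; {e, r^5, r^3s, r^8s}; {e, r^5, r^4s, r^9s}; {e, r^5, s, r^5s}; … (5 in all).
So G has 5 subgroups of order 4.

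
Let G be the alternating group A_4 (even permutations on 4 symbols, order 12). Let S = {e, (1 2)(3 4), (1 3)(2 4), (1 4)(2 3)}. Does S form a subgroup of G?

|S| = 4 divides |G| = 12, consistent with Lagrange.
S contains the identity, every element's inverse is in S, and S is closed under ∘: it is a subgroup.

Yes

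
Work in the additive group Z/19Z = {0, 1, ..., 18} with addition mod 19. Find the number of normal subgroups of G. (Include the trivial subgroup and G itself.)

2

G is abelian, so every subgroup is normal.
G has 2 subgroups in total, hence 2 normal subgroups.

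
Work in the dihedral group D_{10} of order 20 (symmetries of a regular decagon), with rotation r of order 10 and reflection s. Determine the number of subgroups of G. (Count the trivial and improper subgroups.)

22

|G| = 20, so by Lagrange every subgroup order divides 20. Divisors: 1, 2, 4, 5, 10, 20.
Subgroups by order — order 1: 1; order 2: 11; order 4: 5; order 5: 1; order 10: 3; order 20: 1.
Total: 1 + 11 + 5 + 1 + 3 + 1 = 22.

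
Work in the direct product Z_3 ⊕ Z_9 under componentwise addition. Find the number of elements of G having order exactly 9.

18

An element (a,b) has order lcm(ord(a), ord(b)); count pairs with lcm equal to 9.
Enumerating gives 18 such elements.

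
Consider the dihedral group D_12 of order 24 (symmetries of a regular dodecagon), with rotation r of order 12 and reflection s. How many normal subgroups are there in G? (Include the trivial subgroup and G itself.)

9

G has 34 subgroups. Checking conjugation-invariance by order — order 1: 1/1 normal; order 2: 1/13 normal; order 3: 1/1 normal; order 4: 1/7 normal; order 6: 1/5 normal; order 8: 0/3 normal; order 12: 3/3 normal; order 24: 1/1 normal.
Total normal subgroups: 9.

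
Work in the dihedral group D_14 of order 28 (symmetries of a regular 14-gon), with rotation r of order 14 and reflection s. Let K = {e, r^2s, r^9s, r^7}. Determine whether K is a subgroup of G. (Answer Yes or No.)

|K| = 4 divides |G| = 28, consistent with Lagrange.
K contains the identity, every element's inverse is in K, and K is closed under ·: it is a subgroup.

Yes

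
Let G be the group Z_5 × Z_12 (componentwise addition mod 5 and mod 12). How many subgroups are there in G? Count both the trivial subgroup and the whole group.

|G| = 60, so by Lagrange every subgroup order divides 60. Divisors: 1, 2, 3, 4, 5, 6, 10, 12, 15, 20, 30, 60.
Subgroups by order — order 1: 1; order 2: 1; order 3: 1; order 4: 1; order 5: 1; order 6: 1; order 10: 1; order 12: 1; order 15: 1; order 20: 1; order 30: 1; order 60: 1.
Total: 1 + 1 + 1 + 1 + 1 + 1 + 1 + 1 + 1 + 1 + 1 + 1 = 12.

12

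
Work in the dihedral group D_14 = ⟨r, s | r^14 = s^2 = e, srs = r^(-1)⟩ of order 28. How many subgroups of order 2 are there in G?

15

|G| = 28 and 2 | 28, so subgroups of order 2 are possible by Lagrange.
The subgroups of order 2 are: {e, r^10s}; {e, r^11s}; {e, r^12s}; {e, r^13s}; … (15 in all).
So G has 15 subgroups of order 2.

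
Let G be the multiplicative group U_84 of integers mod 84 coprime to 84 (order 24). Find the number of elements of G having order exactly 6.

Enumerating element orders in G gives 14 elements of order 6.

14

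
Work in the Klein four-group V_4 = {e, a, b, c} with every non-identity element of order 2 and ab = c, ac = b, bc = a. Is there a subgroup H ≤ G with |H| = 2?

Yes

2 | 4. A subgroup of order 2 is {e, a}.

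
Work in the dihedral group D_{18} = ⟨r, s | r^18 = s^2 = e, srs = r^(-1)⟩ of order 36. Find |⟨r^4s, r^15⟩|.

|⟨r^4s⟩| = 2 and |⟨r^15⟩| = 6, so |H| is a multiple of lcm(2, 6) = 6 and divides |G| = 36.
Closing under the operation: H = {e, r^3, r^6, r^9, r^12, r^15, rs, r^4s, r^7s, r^10s, r^13s, r^16s}, so |H| = 12.

12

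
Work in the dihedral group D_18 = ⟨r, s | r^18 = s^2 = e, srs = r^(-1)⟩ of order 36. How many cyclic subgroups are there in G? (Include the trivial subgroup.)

A cyclic subgroup of order d is generated by each of its φ(d) elements of order d, so the cyclic subgroups of order d number (#elements of order d)/φ(d).
Cyclic subgroups by order — order 1: 1; order 2: 19; order 3: 1; order 6: 1; order 9: 1; order 18: 1.
Total: 24.

24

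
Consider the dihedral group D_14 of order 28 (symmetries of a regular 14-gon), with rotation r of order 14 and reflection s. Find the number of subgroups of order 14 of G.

3

|G| = 28 and 14 | 28, so subgroups of order 14 are possible by Lagrange.
The subgroups of order 14 are: {e, r, r^2, r^3, r^4, r^5, r^6, r^7, r^8, r^9, r^10, r^11, r^12, r^13}; {e, r^2, r^4, r^6, r^8, r^10, r^12, s, r^2s, r^4s, r^6s, r^8s, r^10s, r^12s}; {e, r^2, r^4, r^6, r^8, r^10, r^12, rs, r^3s, r^5s, r^7s, r^9s, r^11s, r^13s}.
So G has 3 subgroups of order 14.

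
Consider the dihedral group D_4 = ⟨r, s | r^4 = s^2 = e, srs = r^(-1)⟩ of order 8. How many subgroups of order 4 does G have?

3

|G| = 8 and 4 | 8, so subgroups of order 4 are possible by Lagrange.
The subgroups of order 4 are: {e, r, r^2, r^3}; {e, r^2, s, r^2s}; {e, r^2, rs, r^3s}.
So G has 3 subgroups of order 4.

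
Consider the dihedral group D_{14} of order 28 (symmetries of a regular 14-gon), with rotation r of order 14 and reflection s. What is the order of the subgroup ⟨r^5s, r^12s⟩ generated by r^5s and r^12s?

|⟨r^5s⟩| = 2 and |⟨r^12s⟩| = 2, so |H| is a multiple of lcm(2, 2) = 2 and divides |G| = 28.
Closing under the operation: H = {e, r^7, r^5s, r^12s}, so |H| = 4.

4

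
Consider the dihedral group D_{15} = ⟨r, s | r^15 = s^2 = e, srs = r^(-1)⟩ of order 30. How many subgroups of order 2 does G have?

|G| = 30 and 2 | 30, so subgroups of order 2 are possible by Lagrange.
The subgroups of order 2 are: {e, r^10s}; {e, r^11s}; {e, r^12s}; {e, r^13s}; … (15 in all).
So G has 15 subgroups of order 2.

15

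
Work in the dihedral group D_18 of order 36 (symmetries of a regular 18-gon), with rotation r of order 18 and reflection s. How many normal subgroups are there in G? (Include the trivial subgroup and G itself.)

G has 45 subgroups. Checking conjugation-invariance by order — order 1: 1/1 normal; order 2: 1/19 normal; order 3: 1/1 normal; order 4: 0/9 normal; order 6: 1/7 normal; order 9: 1/1 normal; order 12: 0/3 normal; order 18: 3/3 normal; order 36: 1/1 normal.
Total normal subgroups: 9.

9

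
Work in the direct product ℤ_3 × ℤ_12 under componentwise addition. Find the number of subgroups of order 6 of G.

|G| = 36 and 6 | 36, so subgroups of order 6 are possible by Lagrange.
The subgroups of order 6 are: {(0,0), (0,2), (0,4), (0,6), (0,8), (0,10)}; {(0,0), (0,6), (1,0), (1,6), (2,0), (2,6)}; {(0,0), (0,6), (1,4), (1,10), (2,2), (2,8)}; {(0,0), (0,6), (1,2), (1,8), (2,4), (2,10)}.
So G has 4 subgroups of order 6.

4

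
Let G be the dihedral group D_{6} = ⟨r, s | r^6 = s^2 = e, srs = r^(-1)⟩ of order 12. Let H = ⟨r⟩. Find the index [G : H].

2

|⟨r⟩| = 6 and |G| = 12.
By Lagrange, [G : H] = |G|/|H| = 12/6 = 2.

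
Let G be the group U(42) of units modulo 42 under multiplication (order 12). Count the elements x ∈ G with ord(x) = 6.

6

The elements of order 6 are: 5, 11, 17, 19, 23, 31.
That's 6.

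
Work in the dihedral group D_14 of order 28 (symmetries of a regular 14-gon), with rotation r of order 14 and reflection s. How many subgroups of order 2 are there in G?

|G| = 28 and 2 | 28, so subgroups of order 2 are possible by Lagrange.
The subgroups of order 2 are: {e, r^10s}; {e, r^11s}; {e, r^12s}; {e, r^13s}; … (15 in all).
So G has 15 subgroups of order 2.

15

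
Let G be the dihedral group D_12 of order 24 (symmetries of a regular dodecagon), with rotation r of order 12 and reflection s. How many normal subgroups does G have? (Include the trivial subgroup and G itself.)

G has 34 subgroups. Checking conjugation-invariance by order — order 1: 1/1 normal; order 2: 1/13 normal; order 3: 1/1 normal; order 4: 1/7 normal; order 6: 1/5 normal; order 8: 0/3 normal; order 12: 3/3 normal; order 24: 1/1 normal.
Total normal subgroups: 9.

9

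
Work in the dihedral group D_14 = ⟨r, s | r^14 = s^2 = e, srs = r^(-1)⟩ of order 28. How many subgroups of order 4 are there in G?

|G| = 28 and 4 | 28, so subgroups of order 4 are possible by Lagrange.
The subgroups of order 4 are: {e, r^7, r^3s, r^10s}; {e, r^7, r^4s, r^11s}; {e, r^7, r^5s, r^12s}; {e, r^7, r^6s, r^13s}; … (7 in all).
So G has 7 subgroups of order 4.

7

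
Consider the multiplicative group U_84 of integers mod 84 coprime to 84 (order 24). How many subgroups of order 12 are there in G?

|G| = 24 and 12 | 24, so subgroups of order 12 are possible by Lagrange.
The subgroups of order 12 are: {1, 11, 13, 23, 25, 37, 47, 59, 61, 71, 73, 83}; {1, 5, 11, 17, 19, 23, 25, 31, 37, 41, 55, 71}; {1, 11, 23, 25, 29, 37, 43, 53, 65, 67, 71, 79}; {1, 5, 13, 17, 25, 29, 37, 41, 53, 61, 65, 73}; … (7 in all).
So G has 7 subgroups of order 12.

7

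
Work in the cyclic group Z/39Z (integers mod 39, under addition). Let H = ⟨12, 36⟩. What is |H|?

13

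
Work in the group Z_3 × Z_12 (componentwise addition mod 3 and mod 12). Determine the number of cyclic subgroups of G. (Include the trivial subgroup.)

Each element a generates a cyclic subgroup ⟨a⟩; distinct elements may generate the same one (a cyclic group of order d has φ(d) generators).
Cyclic subgroups by order — order 1: 1; order 2: 1; order 3: 4; order 4: 1; order 6: 4; order 12: 4.
Total: 15.

15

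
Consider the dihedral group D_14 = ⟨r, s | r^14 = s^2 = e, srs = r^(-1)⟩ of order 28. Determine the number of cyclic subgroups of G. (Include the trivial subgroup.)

18

Group the elements of G by the cyclic subgroup they generate; each cyclic subgroup of order d accounts for φ(d) elements.
Cyclic subgroups by order — order 1: 1; order 2: 15; order 7: 1; order 14: 1.
Total: 18.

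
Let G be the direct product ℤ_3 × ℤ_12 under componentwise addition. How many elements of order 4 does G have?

An element (a,b) has order lcm(ord(a), ord(b)); count pairs with lcm equal to 4.
Enumerating gives 2 such elements.

2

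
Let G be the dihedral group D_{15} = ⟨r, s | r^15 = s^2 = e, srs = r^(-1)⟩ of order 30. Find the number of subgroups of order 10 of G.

3

|G| = 30 and 10 | 30, so subgroups of order 10 are possible by Lagrange.
The subgroups of order 10 are: {e, r^3, r^6, r^9, r^12, rs, r^4s, r^7s, r^10s, r^13s}; {e, r^3, r^6, r^9, r^12, r^2s, r^5s, r^8s, r^11s, r^14s}; {e, r^3, r^6, r^9, r^12, s, r^3s, r^6s, r^9s, r^12s}.
So G has 3 subgroups of order 10.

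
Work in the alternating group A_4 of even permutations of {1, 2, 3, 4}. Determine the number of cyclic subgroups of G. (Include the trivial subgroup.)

A cyclic subgroup of order d is generated by each of its φ(d) elements of order d, so the cyclic subgroups of order d number (#elements of order d)/φ(d).
Cyclic subgroups by order — order 1: 1; order 2: 3; order 3: 4.
Total: 8.

8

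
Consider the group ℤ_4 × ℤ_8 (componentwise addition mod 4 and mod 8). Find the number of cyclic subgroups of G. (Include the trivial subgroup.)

Each element a generates a cyclic subgroup ⟨a⟩; distinct elements may generate the same one (a cyclic group of order d has φ(d) generators).
Cyclic subgroups by order — order 1: 1; order 2: 3; order 4: 6; order 8: 4.
Total: 14.

14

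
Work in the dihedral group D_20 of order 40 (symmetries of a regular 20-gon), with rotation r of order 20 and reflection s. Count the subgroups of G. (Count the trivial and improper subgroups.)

48

|G| = 40, so by Lagrange every subgroup order divides 40. Divisors: 1, 2, 4, 5, 8, 10, 20, 40.
Subgroups by order — order 1: 1; order 2: 21; order 4: 11; order 5: 1; order 8: 5; order 10: 5; order 20: 3; order 40: 1.
Total: 1 + 21 + 11 + 1 + 5 + 5 + 3 + 1 = 48.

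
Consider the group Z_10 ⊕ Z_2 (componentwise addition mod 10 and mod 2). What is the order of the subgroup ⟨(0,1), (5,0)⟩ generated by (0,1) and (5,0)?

|⟨(0,1)⟩| = 2 and |⟨(5,0)⟩| = 2, so |H| is a multiple of lcm(2, 2) = 2 and divides |G| = 20.
Closing under the operation: H = {(0,0), (0,1), (5,0), (5,1)}, so |H| = 4.

4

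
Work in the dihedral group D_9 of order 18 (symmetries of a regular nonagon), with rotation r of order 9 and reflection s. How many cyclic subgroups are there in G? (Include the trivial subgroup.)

Group the elements of G by the cyclic subgroup they generate; each cyclic subgroup of order d accounts for φ(d) elements.
Cyclic subgroups by order — order 1: 1; order 2: 9; order 3: 1; order 9: 1.
Total: 12.

12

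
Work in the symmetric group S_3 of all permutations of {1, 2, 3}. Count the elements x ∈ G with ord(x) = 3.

The elements of order 3 are: (1 2 3), (1 3 2).
That's 2.

2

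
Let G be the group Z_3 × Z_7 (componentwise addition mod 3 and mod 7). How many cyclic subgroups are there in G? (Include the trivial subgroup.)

A cyclic subgroup of order d is generated by each of its φ(d) elements of order d, so the cyclic subgroups of order d number (#elements of order d)/φ(d).
Cyclic subgroups by order — order 1: 1; order 3: 1; order 7: 1; order 21: 1.
Total: 4.

4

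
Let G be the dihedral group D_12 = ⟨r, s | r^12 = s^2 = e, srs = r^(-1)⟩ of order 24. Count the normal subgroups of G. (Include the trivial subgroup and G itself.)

9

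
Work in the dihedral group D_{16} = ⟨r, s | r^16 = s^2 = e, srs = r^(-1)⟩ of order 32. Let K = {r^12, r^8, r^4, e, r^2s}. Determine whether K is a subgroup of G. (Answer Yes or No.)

No

|K| = 5 does not divide |G| = 32, so by Lagrange K is not a subgroup.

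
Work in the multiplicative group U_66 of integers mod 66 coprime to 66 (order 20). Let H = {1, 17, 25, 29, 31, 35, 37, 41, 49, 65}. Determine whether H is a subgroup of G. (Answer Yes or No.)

Yes

|H| = 10 divides |G| = 20, consistent with Lagrange.
H contains the identity, every element's inverse is in H, and H is closed under ·: it is a subgroup.
In fact H = ⟨35⟩.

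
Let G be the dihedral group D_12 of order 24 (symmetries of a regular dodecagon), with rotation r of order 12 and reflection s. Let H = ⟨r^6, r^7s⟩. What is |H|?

|⟨r^6⟩| = 2 and |⟨r^7s⟩| = 2, so |H| is a multiple of lcm(2, 2) = 2 and divides |G| = 24.
Closing under the operation: H = {e, r^6, rs, r^7s}, so |H| = 4.

4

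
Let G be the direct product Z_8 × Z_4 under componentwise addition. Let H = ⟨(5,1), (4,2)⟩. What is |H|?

|⟨(5,1)⟩| = 8 and |⟨(4,2)⟩| = 2, so |H| is a multiple of lcm(8, 2) = 8 and divides |G| = 32.
Closing under the operation: H = {(0,0), (0,2), (1,1), (1,3), (2,0), (2,2), (3,1), (3,3), (4,0), (4,2), (5,1), (5,3), (6,0), (6,2), (7,1), (7,3)}, so |H| = 16.

16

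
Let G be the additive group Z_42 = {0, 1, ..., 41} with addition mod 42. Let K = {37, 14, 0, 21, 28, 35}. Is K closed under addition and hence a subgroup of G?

35 ∈ K but its inverse 7 ∉ K, so K is not a subgroup.

No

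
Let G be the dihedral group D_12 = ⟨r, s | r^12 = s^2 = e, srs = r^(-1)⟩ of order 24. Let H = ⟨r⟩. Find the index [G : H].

2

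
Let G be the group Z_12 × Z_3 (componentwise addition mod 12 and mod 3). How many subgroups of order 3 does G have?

4

|G| = 36 and 3 | 36, so subgroups of order 3 are possible by Lagrange.
The subgroups of order 3 are: {(0,0), (0,1), (0,2)}; {(0,0), (4,0), (8,0)}; {(0,0), (4,1), (8,2)}; {(0,0), (4,2), (8,1)}.
So G has 4 subgroups of order 3.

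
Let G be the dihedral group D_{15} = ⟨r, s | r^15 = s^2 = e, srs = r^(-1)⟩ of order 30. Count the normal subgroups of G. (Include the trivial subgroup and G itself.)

5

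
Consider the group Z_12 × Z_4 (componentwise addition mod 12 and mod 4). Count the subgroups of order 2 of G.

3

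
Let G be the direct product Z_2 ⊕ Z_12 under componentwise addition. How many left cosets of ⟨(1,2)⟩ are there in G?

4

|⟨(1,2)⟩| = 6 and |G| = 24.
By Lagrange, [G : H] = |G|/|H| = 24/6 = 4.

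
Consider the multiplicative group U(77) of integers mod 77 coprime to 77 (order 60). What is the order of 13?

Compute successive powers of 13 mod 77: 13, 15, 41, 71, 76, 64, 62, 36, …; 13^10 ≡ 1 (mod 77).
So |⟨13⟩| = 10.

10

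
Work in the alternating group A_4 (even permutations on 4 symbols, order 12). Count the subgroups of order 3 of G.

4

|G| = 12 and 3 | 12, so subgroups of order 3 are possible by Lagrange.
The subgroups of order 3 are: {e, (1 2 3), (1 3 2)}; {e, (1 2 4), (1 4 2)}; {e, (1 3 4), (1 4 3)}; {e, (2 3 4), (2 4 3)}.
So G has 4 subgroups of order 3.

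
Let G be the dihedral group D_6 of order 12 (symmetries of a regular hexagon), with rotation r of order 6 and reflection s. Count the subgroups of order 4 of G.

3

|G| = 12 and 4 | 12, so subgroups of order 4 are possible by Lagrange.
The subgroups of order 4 are: {e, r^3, r^2s, r^5s}; {e, r^3, s, r^3s}; {e, r^3, rs, r^4s}.
So G has 3 subgroups of order 4.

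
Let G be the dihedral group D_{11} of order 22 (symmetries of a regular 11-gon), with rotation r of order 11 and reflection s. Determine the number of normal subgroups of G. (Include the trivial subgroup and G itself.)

G has 14 subgroups. Checking conjugation-invariance by order — order 1: 1/1 normal; order 2: 0/11 normal; order 11: 1/1 normal; order 22: 1/1 normal.
Total normal subgroups: 3.

3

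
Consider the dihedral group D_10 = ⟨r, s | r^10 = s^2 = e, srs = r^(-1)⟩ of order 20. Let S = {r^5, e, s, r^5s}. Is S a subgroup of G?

Yes

|S| = 4 divides |G| = 20, consistent with Lagrange.
S contains the identity, every element's inverse is in S, and S is closed under ·: it is a subgroup.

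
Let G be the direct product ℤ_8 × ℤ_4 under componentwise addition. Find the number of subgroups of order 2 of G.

|G| = 32 and 2 | 32, so subgroups of order 2 are possible by Lagrange.
The subgroups of order 2 are: {(0,0), (0,2)}; {(0,0), (4,0)}; {(0,0), (4,2)}.
So G has 3 subgroups of order 2.

3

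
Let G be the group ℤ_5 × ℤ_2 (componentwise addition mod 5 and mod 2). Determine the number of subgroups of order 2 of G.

|G| = 10 and 2 | 10, so subgroups of order 2 are possible by Lagrange.
The subgroups of order 2 are: {(0,0), (0,1)}.
So G has 1 subgroup of order 2.

1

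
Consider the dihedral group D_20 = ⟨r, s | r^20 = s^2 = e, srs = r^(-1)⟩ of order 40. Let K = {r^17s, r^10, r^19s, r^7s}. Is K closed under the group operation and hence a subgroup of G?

The identity e ∉ K, so K is not a subgroup.

No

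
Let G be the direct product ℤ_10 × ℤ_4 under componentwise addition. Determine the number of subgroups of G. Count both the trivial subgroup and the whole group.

16

|G| = 40, so by Lagrange every subgroup order divides 40. Divisors: 1, 2, 4, 5, 8, 10, 20, 40.
Subgroups by order — order 1: 1; order 2: 3; order 4: 3; order 5: 1; order 8: 1; order 10: 3; order 20: 3; order 40: 1.
Total: 1 + 3 + 3 + 1 + 1 + 3 + 3 + 1 = 16.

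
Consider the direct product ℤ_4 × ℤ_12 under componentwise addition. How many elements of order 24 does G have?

0

An element (a,b) has order lcm(ord(a), ord(b)); count pairs with lcm equal to 24.
Enumerating gives 0 such elements.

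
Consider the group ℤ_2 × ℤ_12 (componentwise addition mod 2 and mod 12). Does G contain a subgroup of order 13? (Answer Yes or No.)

13 does not divide |G| = 24, so by Lagrange no subgroup of order 13 exists.

No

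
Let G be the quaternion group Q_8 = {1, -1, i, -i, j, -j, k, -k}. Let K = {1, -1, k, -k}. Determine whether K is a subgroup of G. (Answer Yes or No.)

|K| = 4 divides |G| = 8, consistent with Lagrange.
K contains the identity, every element's inverse is in K, and K is closed under ·: it is a subgroup.
In fact K = ⟨-k⟩.

Yes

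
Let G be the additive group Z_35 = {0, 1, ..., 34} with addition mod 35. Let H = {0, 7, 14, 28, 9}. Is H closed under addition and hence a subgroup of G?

9 ∈ H but its inverse 26 ∉ H, so H is not a subgroup.

No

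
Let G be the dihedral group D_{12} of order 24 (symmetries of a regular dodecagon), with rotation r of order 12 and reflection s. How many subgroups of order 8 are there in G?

3

|G| = 24 and 8 | 24, so subgroups of order 8 are possible by Lagrange.
The subgroups of order 8 are: {e, r^3, r^6, r^9, rs, r^4s, r^7s, r^10s}; {e, r^3, r^6, r^9, r^2s, r^5s, r^8s, r^11s}; {e, r^3, r^6, r^9, s, r^3s, r^6s, r^9s}.
So G has 3 subgroups of order 8.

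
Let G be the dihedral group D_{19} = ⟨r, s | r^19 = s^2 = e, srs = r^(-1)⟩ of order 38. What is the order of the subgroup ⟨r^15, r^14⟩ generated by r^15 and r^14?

|⟨r^15⟩| = 19 and |⟨r^14⟩| = 19, so |H| is a multiple of lcm(19, 19) = 19 and divides |G| = 38.
Closing under the operation: H = {e, r, r^2, r^3, r^4, r^5, r^6, r^7, r^8, r^9, r^10, r^11, r^12, r^13, r^14, r^15, r^16, r^17, r^18}, so |H| = 19.

19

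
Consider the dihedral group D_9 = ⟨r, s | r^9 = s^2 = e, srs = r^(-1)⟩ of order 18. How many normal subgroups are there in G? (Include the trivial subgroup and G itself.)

G has 16 subgroups. Checking conjugation-invariance by order — order 1: 1/1 normal; order 2: 0/9 normal; order 3: 1/1 normal; order 6: 0/3 normal; order 9: 1/1 normal; order 18: 1/1 normal.
Total normal subgroups: 4.

4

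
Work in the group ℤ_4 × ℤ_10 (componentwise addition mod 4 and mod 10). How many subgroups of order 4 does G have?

3

|G| = 40 and 4 | 40, so subgroups of order 4 are possible by Lagrange.
The subgroups of order 4 are: {(0,0), (0,5), (2,0), (2,5)}; {(0,0), (1,0), (2,0), (3,0)}; {(0,0), (1,5), (2,0), (3,5)}.
So G has 3 subgroups of order 4.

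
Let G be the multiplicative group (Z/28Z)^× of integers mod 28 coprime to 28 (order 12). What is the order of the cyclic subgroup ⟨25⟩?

3

Compute successive powers of 25 mod 28: 25, 9, 1; 25^3 ≡ 1 (mod 28).
So |⟨25⟩| = 3.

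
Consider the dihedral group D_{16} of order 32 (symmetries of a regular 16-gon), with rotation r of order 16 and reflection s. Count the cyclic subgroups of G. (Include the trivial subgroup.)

21

Group the elements of G by the cyclic subgroup they generate; each cyclic subgroup of order d accounts for φ(d) elements.
Cyclic subgroups by order — order 1: 1; order 2: 17; order 4: 1; order 8: 1; order 16: 1.
Total: 21.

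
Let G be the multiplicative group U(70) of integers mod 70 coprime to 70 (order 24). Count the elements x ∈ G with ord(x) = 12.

The elements of order 12 are: 3, 17, 23, 33, 37, 47, 53, 67.
That's 8.

8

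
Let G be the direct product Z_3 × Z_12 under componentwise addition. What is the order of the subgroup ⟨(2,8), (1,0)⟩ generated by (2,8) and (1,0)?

9

|⟨(2,8)⟩| = 3 and |⟨(1,0)⟩| = 3, so |H| is a multiple of lcm(3, 3) = 3 and divides |G| = 36.
Closing under the operation: H = {(0,0), (0,4), (0,8), (1,0), (1,4), (1,8), (2,0), (2,4), (2,8)}, so |H| = 9.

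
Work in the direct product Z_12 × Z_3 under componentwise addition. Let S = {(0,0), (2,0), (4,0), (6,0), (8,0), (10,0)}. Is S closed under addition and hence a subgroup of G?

|S| = 6 divides |G| = 36, consistent with Lagrange.
S contains the identity, every element's inverse is in S, and S is closed under +: it is a subgroup.
In fact S = ⟨(10,0)⟩.

Yes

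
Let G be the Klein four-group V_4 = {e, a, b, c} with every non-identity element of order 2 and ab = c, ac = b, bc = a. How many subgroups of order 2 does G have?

3

|G| = 4 and 2 | 4, so subgroups of order 2 are possible by Lagrange.
The subgroups of order 2 are: {e, a}; {e, b}; {e, c}.
So G has 3 subgroups of order 2.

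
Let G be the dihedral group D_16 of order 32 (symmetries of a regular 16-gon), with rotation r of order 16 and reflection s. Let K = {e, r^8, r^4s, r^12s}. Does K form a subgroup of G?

Yes

|K| = 4 divides |G| = 32, consistent with Lagrange.
K contains the identity, every element's inverse is in K, and K is closed under ·: it is a subgroup.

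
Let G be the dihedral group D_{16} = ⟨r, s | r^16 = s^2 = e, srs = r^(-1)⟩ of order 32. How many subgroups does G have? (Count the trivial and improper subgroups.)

36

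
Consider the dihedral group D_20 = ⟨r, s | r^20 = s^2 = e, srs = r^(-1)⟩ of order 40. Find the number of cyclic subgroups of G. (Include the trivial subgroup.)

26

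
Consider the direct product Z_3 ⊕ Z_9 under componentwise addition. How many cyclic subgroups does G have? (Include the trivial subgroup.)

Group the elements of G by the cyclic subgroup they generate; each cyclic subgroup of order d accounts for φ(d) elements.
Cyclic subgroups by order — order 1: 1; order 3: 4; order 9: 3.
Total: 8.

8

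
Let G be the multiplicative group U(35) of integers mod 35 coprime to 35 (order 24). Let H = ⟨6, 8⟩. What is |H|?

8

|⟨6⟩| = 2 and |⟨8⟩| = 4, so |H| is a multiple of lcm(2, 4) = 4 and divides |G| = 24.
Closing under the operation: H = {1, 6, 8, 13, 22, 27, 29, 34}, so |H| = 8.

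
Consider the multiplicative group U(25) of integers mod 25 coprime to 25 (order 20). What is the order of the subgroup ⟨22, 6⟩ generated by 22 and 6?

20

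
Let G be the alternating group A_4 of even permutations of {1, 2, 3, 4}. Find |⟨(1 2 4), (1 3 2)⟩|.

|⟨(1 2 4)⟩| = 3 and |⟨(1 3 2)⟩| = 3, so |H| is a multiple of lcm(3, 3) = 3 and divides |G| = 12.
Closing {(1 2 4), (1 3 2)} under the group operation gives all of G, so |H| = 12.

12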